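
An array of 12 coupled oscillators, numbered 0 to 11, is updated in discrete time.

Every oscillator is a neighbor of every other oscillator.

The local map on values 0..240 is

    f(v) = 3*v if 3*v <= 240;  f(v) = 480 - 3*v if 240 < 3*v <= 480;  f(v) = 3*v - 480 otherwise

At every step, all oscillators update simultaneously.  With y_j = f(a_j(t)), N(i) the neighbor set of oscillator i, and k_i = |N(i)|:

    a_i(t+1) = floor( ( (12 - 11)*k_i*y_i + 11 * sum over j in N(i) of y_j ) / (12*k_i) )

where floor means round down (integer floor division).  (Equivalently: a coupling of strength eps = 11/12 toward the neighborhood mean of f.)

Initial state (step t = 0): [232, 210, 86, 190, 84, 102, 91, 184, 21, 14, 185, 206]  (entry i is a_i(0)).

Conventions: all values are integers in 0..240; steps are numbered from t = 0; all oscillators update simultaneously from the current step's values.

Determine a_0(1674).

Simulating step by step:
t=0: [232, 210, 86, 190, 84, 102, 91, 184, 21, 14, 185, 206]
t=1: [139, 139, 139, 139, 139, 139, 139, 139, 139, 139, 139, 139]
t=2: [63, 63, 63, 63, 63, 63, 63, 63, 63, 63, 63, 63]
t=3: [189, 189, 189, 189, 189, 189, 189, 189, 189, 189, 189, 189]
t=4: [87, 87, 87, 87, 87, 87, 87, 87, 87, 87, 87, 87]
t=5: [219, 219, 219, 219, 219, 219, 219, 219, 219, 219, 219, 219]
t=6: [177, 177, 177, 177, 177, 177, 177, 177, 177, 177, 177, 177]
t=7: [51, 51, 51, 51, 51, 51, 51, 51, 51, 51, 51, 51]
t=8: [153, 153, 153, 153, 153, 153, 153, 153, 153, 153, 153, 153]
t=9: [21, 21, 21, 21, 21, 21, 21, 21, 21, 21, 21, 21]
t=10: [63, 63, 63, 63, 63, 63, 63, 63, 63, 63, 63, 63]

Answer: a_0(1674) = 63
Key observation: The state at step 2, [63, 63, 63, 63, 63, 63, 63, 63, 63, 63, 63, 63], reappears at step 10: the system is in a cycle of period 8 from step 2 on.  Therefore the state at step 1674 equals the state at step 2 + ((1674 - 2) mod 8) = 2, which is [63, 63, 63, 63, 63, 63, 63, 63, 63, 63, 63, 63].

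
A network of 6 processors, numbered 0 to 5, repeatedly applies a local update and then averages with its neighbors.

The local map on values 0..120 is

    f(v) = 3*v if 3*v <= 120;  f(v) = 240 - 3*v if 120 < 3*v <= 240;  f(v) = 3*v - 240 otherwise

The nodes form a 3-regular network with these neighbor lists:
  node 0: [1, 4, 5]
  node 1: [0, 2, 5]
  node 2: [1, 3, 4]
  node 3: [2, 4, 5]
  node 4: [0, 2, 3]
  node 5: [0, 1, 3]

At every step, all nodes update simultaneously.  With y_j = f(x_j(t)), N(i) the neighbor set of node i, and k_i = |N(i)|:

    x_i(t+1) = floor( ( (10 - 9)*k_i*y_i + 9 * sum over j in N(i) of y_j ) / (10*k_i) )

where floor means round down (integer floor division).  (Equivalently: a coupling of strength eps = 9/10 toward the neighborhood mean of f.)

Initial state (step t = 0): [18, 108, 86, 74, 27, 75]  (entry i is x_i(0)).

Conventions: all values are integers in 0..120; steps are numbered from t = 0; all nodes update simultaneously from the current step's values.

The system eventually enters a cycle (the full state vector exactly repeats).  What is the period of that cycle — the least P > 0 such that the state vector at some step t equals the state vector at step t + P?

Simulating step by step:
t=0: [18, 108, 86, 74, 27, 75]
t=1: [59, 34, 56, 36, 35, 48]
t=2: [97, 79, 101, 92, 83, 91]
t=3: [18, 44, 20, 35, 45, 30]
t=4: [96, 72, 101, 87, 76, 89]
t=5: [23, 43, 23, 32, 40, 30]
t=6: [103, 79, 105, 93, 82, 91]
t=7: [19, 53, 21, 38, 55, 36]
t=8: [84, 76, 87, 85, 77, 86]
t=9: [12, 16, 12, 15, 15, 13]
t=10: [43, 38, 45, 40, 39, 42]
t=11: [114, 110, 115, 112, 112, 114]
t=12: [96, 101, 95, 100, 100, 96]
t=13: [56, 48, 59, 51, 51, 56]
t=14: [83, 71, 87, 75, 75, 83]
t=15: [16, 14, 19, 15, 15, 16]
t=16: [45, 50, 45, 49, 49, 45]
t=17: [96, 103, 93, 100, 100, 96]
t=18: [57, 47, 60, 50, 50, 57]
t=19: [84, 69, 89, 74, 74, 84]
t=20: [20, 18, 23, 18, 18, 20]
t=21: [56, 62, 55, 60, 60, 56]
t=22: [63, 71, 59, 68, 68, 63]
t=23: [39, 52, 36, 48, 48, 39]
t=24: [100, 111, 93, 105, 105, 100]
t=25: [74, 57, 76, 59, 59, 74]
t=26: [46, 21, 59, 34, 34, 46]
t=27: [90, 86, 86, 90, 90, 90]
t=28: [26, 25, 25, 26, 26, 26]
t=29: [77, 76, 76, 77, 77, 77]
t=30: [9, 10, 10, 9, 9, 9]
t=31: [27, 28, 28, 27, 27, 27]
t=32: [81, 82, 82, 81, 81, 81]
t=33: [3, 4, 4, 3, 3, 3]
t=34: [9, 10, 10, 9, 9, 9]

Answer: 4
Key observation: The state at step 30, [9, 10, 10, 9, 9, 9], reappears at step 34 — and no state repeats earlier — so the cycle the system enters has period 4.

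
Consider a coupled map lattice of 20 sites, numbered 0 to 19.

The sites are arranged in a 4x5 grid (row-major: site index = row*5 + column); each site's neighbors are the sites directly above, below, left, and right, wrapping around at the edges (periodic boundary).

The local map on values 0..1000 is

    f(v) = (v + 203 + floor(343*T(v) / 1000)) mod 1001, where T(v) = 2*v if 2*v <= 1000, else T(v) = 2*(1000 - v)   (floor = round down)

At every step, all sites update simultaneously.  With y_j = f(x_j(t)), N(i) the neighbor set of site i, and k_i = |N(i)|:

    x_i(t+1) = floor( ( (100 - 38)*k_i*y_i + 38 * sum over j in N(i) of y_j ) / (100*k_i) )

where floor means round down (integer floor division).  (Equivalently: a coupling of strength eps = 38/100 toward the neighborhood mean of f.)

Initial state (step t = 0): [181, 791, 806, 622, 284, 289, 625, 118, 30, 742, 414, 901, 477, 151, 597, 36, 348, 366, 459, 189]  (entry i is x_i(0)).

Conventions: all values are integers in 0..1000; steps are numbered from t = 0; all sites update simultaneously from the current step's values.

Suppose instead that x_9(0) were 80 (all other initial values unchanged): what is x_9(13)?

Simulating step by step:
t=0: [181, 791, 806, 622, 284, 289, 625, 118, 30, 80, 414, 901, 477, 151, 597, 36, 348, 366, 459, 189]
t=1: [483, 228, 224, 246, 559, 601, 184, 294, 278, 370, 672, 274, 179, 407, 257, 421, 621, 690, 783, 512]
t=2: [165, 477, 550, 520, 182, 185, 510, 648, 703, 649, 278, 525, 536, 735, 571, 588, 266, 187, 239, 195]
t=3: [402, 121, 100, 153, 425, 441, 92, 82, 100, 170, 482, 167, 108, 152, 175, 266, 465, 451, 490, 448]
t=4: [823, 498, 436, 445, 834, 751, 428, 352, 396, 562, 253, 465, 452, 406, 491, 673, 849, 765, 287, 793]
t=5: [129, 230, 763, 841, 215, 243, 757, 844, 795, 150, 507, 865, 864, 792, 181, 162, 214, 339, 625, 176]
t=6: [473, 483, 237, 180, 495, 478, 221, 146, 170, 455, 195, 183, 214, 168, 422, 440, 538, 568, 200, 464]
t=7: [715, 222, 471, 472, 351, 296, 449, 490, 532, 738, 554, 480, 492, 539, 849, 829, 180, 208, 528, 841]
t=8: [280, 602, 822, 799, 623, 554, 720, 211, 148, 235, 134, 154, 80, 63, 132, 170, 436, 493, 200, 203]
t=9: [485, 225, 167, 201, 237, 210, 180, 445, 432, 468, 401, 459, 338, 358, 442, 548, 682, 206, 432, 483]
t=10: [182, 466, 549, 615, 522, 572, 605, 846, 889, 903, 786, 819, 790, 840, 843, 133, 269, 558, 758, 251]
t=11: [461, 736, 159, 88, 163, 126, 176, 136, 156, 147, 158, 185, 132, 148, 197, 447, 560, 131, 165, 459]
t=12: [794, 265, 417, 397, 557, 485, 449, 444, 448, 458, 520, 457, 436, 461, 554, 829, 230, 399, 507, 837]
t=13: [168, 648, 879, 728, 241, 213, 841, 947, 952, 709, 145, 844, 940, 797, 242, 179, 617, 778, 302, 123]

Answer: x_9(13) = 709
Key observation: This trace re-runs the system from the modified initial state.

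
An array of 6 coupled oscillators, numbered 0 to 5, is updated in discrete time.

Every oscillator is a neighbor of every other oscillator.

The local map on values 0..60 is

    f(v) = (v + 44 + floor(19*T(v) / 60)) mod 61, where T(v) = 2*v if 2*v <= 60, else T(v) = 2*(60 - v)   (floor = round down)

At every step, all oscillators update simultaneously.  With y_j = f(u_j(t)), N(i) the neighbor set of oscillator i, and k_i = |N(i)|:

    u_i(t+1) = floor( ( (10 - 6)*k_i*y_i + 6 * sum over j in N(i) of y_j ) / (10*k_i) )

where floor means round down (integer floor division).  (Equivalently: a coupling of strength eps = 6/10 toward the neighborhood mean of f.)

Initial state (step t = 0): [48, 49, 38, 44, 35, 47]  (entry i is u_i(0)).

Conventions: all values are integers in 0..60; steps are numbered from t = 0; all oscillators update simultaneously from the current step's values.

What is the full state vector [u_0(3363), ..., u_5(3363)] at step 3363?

Answer: [33, 33, 33, 33, 33, 33]
Key observation: The state at step 2, [33, 33, 33, 33, 33, 33], reappears at step 3: the system is in a cycle of period 1 from step 2 on.  Therefore the state at step 3363 equals the state at step 2 + ((3363 - 2) mod 1) = 2, which is [33, 33, 33, 33, 33, 33].

Derivation:
t=0: [48, 49, 38, 44, 35, 47]
t=1: [36, 36, 35, 36, 35, 36]
t=2: [33, 33, 33, 33, 33, 33]
t=3: [33, 33, 33, 33, 33, 33]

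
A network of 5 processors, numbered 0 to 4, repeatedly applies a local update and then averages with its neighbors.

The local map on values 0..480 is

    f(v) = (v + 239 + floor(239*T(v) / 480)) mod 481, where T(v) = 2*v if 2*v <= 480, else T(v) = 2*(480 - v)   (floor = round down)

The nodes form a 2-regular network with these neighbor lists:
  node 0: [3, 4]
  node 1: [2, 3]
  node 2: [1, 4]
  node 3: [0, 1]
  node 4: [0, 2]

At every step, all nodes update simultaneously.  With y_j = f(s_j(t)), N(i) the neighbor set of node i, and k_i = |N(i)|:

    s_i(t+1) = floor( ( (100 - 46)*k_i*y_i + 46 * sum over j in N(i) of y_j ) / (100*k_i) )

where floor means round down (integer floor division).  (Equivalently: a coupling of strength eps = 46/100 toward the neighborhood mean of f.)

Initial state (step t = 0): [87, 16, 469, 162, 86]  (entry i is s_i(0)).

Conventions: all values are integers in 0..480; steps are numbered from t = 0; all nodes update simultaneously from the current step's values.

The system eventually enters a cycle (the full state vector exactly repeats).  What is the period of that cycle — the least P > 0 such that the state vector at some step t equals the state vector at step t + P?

Simulating step by step:
t=0: [87, 16, 469, 162, 86]
t=1: [335, 218, 284, 200, 370]
t=2: [218, 194, 226, 183, 237]
t=3: [185, 154, 199, 144, 217]
t=4: [122, 81, 142, 68, 168]
t=5: [107, 311, 135, 294, 59]
t=6: [380, 188, 150, 286, 302]
t=7: [237, 139, 115, 213, 195]
t=8: [200, 168, 294, 160, 240]
t=9: [157, 122, 203, 99, 218]
t=10: [183, 138, 132, 252, 158]
t=11: [137, 77, 35, 163, 72]
t=12: [123, 301, 344, 142, 284]
t=13: [65, 191, 237, 77, 183]
t=14: [317, 218, 185, 328, 204]
t=15: [220, 187, 150, 226, 172]
t=16: [177, 131, 84, 188, 112]
t=17: [196, 134, 329, 101, 368]
t=18: [236, 169, 188, 277, 216]
t=19: [221, 136, 137, 202, 185]
t=20: [173, 59, 52, 139, 121]
t=21: [174, 278, 376, 124, 361]
t=22: [112, 183, 237, 81, 206]
t=23: [380, 211, 191, 350, 250]
t=24: [237, 183, 170, 223, 214]
t=25: [213, 135, 123, 191, 175]
t=26: [155, 47, 32, 123, 100]
t=27: [137, 249, 340, 93, 321]
t=28: [168, 280, 237, 290, 189]
t=29: [135, 235, 210, 203, 147]
t=30: [63, 200, 159, 146, 74]
t=31: [296, 113, 165, 146, 309]
t=32: [193, 281, 208, 187, 202]
t=33: [144, 197, 184, 158, 159]
t=34: [58, 127, 119, 84, 79]
t=35: [375, 208, 350, 303, 404]
t=36: [237, 202, 222, 222, 237]
t=37: [224, 179, 198, 198, 224]
t=38: [193, 132, 156, 156, 193]
t=39: [125, 43, 74, 74, 125]
t=40: [94, 352, 284, 284, 94]
t=41: [382, 237, 280, 280, 382]
t=42: [237, 233, 235, 235, 237]
t=43: [230, 224, 227, 227, 230]
t=44: [215, 207, 211, 211, 215]
t=45: [185, 174, 179, 179, 185]
t=46: [124, 109, 115, 115, 124]
t=47: [111, 461, 358, 358, 111]
t=48: [408, 237, 288, 288, 408]
t=49: [237, 233, 235, 235, 237]

Answer: 7
Key observation: The state at step 42, [237, 233, 235, 235, 237], reappears at step 49 — and no state repeats earlier — so the cycle the system enters has period 7.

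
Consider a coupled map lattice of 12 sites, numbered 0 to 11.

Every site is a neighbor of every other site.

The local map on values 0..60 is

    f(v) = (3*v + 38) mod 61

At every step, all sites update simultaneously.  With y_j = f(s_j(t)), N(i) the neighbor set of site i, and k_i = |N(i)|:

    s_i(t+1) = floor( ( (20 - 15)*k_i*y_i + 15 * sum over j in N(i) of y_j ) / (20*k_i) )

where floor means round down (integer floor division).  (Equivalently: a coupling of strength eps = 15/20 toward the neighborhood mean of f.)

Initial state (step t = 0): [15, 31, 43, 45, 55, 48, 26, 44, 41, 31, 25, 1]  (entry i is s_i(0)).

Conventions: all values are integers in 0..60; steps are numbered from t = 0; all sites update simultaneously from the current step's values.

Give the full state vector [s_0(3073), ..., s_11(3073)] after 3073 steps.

Simulating step by step:
t=0: [15, 31, 43, 45, 55, 48, 26, 44, 41, 31, 25, 1]
t=1: [34, 32, 38, 40, 34, 41, 40, 39, 37, 32, 40, 38]
t=2: [25, 24, 27, 28, 25, 29, 28, 28, 27, 24, 28, 27]
t=3: [35, 34, 36, 25, 35, 26, 25, 25, 36, 34, 25, 36]
t=4: [31, 31, 32, 37, 31, 38, 37, 37, 32, 31, 37, 32]
t=5: [15, 15, 16, 19, 15, 19, 19, 19, 16, 15, 19, 16]
t=6: [26, 26, 27, 28, 26, 28, 28, 28, 27, 26, 28, 27]
t=7: [36, 36, 37, 26, 36, 26, 26, 26, 37, 36, 26, 37]
t=8: [35, 35, 35, 40, 35, 40, 40, 40, 35, 35, 40, 35]
t=9: [26, 26, 26, 28, 26, 28, 28, 28, 26, 26, 28, 26]
t=10: [36, 36, 36, 26, 36, 26, 26, 26, 36, 36, 26, 36]
t=11: [34, 34, 34, 40, 34, 40, 40, 40, 34, 34, 40, 34]
t=12: [24, 24, 24, 27, 24, 27, 27, 27, 24, 24, 27, 24]
t=13: [52, 52, 52, 53, 52, 53, 53, 53, 52, 52, 53, 52]
t=14: [12, 12, 12, 12, 12, 12, 12, 12, 12, 12, 12, 12]
t=15: [13, 13, 13, 13, 13, 13, 13, 13, 13, 13, 13, 13]
t=16: [16, 16, 16, 16, 16, 16, 16, 16, 16, 16, 16, 16]
t=17: [25, 25, 25, 25, 25, 25, 25, 25, 25, 25, 25, 25]
t=18: [52, 52, 52, 52, 52, 52, 52, 52, 52, 52, 52, 52]
t=19: [11, 11, 11, 11, 11, 11, 11, 11, 11, 11, 11, 11]
t=20: [10, 10, 10, 10, 10, 10, 10, 10, 10, 10, 10, 10]
t=21: [7, 7, 7, 7, 7, 7, 7, 7, 7, 7, 7, 7]
t=22: [59, 59, 59, 59, 59, 59, 59, 59, 59, 59, 59, 59]
t=23: [32, 32, 32, 32, 32, 32, 32, 32, 32, 32, 32, 32]
t=24: [12, 12, 12, 12, 12, 12, 12, 12, 12, 12, 12, 12]

Answer: [32, 32, 32, 32, 32, 32, 32, 32, 32, 32, 32, 32]
Key observation: The state at step 14, [12, 12, 12, 12, 12, 12, 12, 12, 12, 12, 12, 12], reappears at step 24: the system is in a cycle of period 10 from step 14 on.  Therefore the state at step 3073 equals the state at step 14 + ((3073 - 14) mod 10) = 23, which is [32, 32, 32, 32, 32, 32, 32, 32, 32, 32, 32, 32].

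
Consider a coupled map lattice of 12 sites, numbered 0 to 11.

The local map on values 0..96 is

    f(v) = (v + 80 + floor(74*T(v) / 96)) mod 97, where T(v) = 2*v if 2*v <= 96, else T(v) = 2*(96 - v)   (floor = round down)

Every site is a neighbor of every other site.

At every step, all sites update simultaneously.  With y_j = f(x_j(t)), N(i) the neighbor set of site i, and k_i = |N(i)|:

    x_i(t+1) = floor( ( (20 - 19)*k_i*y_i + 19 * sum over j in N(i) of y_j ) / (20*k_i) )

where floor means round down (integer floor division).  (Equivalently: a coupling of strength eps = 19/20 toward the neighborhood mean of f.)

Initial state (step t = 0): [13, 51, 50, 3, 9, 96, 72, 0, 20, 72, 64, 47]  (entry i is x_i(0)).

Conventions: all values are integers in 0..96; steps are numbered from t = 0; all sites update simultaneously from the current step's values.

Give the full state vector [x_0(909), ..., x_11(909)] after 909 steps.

Answer: [85, 85, 85, 85, 85, 85, 85, 85, 85, 85, 85, 85]
Key observation: The state at step 8, [84, 84, 84, 84, 84, 84, 84, 84, 84, 84, 84, 84], reappears at step 10: the system is in a cycle of period 2 from step 8 on.  Therefore the state at step 909 equals the state at step 8 + ((909 - 8) mod 2) = 9, which is [85, 85, 85, 85, 85, 85, 85, 85, 85, 85, 85, 85].

Derivation:
t=0: [13, 51, 50, 3, 9, 96, 72, 0, 20, 72, 64, 47]
t=1: [50, 51, 51, 48, 51, 48, 48, 48, 50, 48, 48, 51]
t=2: [7, 7, 7, 6, 7, 6, 6, 6, 7, 6, 6, 7]
t=3: [49, 49, 49, 45, 49, 45, 45, 45, 49, 45, 45, 49]
t=4: [3, 3, 3, 3, 3, 3, 3, 3, 3, 3, 3, 3]
t=5: [87, 87, 87, 87, 87, 87, 87, 87, 87, 87, 87, 87]
t=6: [83, 83, 83, 83, 83, 83, 83, 83, 83, 83, 83, 83]
t=7: [86, 86, 86, 86, 86, 86, 86, 86, 86, 86, 86, 86]
t=8: [84, 84, 84, 84, 84, 84, 84, 84, 84, 84, 84, 84]
t=9: [85, 85, 85, 85, 85, 85, 85, 85, 85, 85, 85, 85]
t=10: [84, 84, 84, 84, 84, 84, 84, 84, 84, 84, 84, 84]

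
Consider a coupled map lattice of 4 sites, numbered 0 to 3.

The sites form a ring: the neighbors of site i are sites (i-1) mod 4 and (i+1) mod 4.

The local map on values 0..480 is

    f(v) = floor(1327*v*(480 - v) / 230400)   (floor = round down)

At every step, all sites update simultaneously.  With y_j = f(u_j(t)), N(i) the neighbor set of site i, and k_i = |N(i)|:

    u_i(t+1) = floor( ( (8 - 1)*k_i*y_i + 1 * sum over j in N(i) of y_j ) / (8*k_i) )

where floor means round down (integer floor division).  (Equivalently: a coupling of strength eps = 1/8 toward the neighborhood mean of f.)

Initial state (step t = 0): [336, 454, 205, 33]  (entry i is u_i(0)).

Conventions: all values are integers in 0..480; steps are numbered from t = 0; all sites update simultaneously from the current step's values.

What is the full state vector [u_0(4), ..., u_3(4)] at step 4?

Simulating step by step:
t=0: [336, 454, 205, 33]
t=1: [252, 96, 292, 111]
t=2: [316, 225, 304, 246]
t=3: [302, 326, 310, 327]
t=4: [306, 291, 301, 290]

Answer: [306, 291, 301, 290]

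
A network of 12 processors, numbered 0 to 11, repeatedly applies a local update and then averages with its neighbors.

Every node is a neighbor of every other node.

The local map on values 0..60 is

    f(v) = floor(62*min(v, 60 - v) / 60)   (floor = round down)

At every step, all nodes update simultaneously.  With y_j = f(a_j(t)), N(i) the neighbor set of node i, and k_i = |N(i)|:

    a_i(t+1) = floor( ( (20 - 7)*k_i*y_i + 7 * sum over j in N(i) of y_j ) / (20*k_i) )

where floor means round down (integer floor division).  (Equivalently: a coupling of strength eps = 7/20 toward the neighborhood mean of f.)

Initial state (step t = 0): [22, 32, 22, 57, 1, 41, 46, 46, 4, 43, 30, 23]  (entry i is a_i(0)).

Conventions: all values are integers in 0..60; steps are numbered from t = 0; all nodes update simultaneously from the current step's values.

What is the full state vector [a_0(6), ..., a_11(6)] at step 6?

Simulating step by step:
t=0: [22, 32, 22, 57, 1, 41, 46, 46, 4, 43, 30, 23]
t=1: [19, 23, 19, 8, 6, 18, 14, 14, 8, 16, 25, 20]
t=2: [17, 20, 17, 10, 9, 17, 14, 14, 10, 15, 21, 18]
t=3: [16, 18, 16, 11, 11, 16, 14, 14, 11, 15, 18, 16]
t=4: [15, 16, 15, 12, 12, 15, 14, 14, 12, 14, 16, 15]
t=5: [14, 15, 14, 12, 12, 14, 14, 14, 12, 14, 15, 14]
t=6: [13, 14, 13, 12, 12, 13, 13, 13, 12, 13, 14, 13]

Answer: [13, 14, 13, 12, 12, 13, 13, 13, 12, 13, 14, 13]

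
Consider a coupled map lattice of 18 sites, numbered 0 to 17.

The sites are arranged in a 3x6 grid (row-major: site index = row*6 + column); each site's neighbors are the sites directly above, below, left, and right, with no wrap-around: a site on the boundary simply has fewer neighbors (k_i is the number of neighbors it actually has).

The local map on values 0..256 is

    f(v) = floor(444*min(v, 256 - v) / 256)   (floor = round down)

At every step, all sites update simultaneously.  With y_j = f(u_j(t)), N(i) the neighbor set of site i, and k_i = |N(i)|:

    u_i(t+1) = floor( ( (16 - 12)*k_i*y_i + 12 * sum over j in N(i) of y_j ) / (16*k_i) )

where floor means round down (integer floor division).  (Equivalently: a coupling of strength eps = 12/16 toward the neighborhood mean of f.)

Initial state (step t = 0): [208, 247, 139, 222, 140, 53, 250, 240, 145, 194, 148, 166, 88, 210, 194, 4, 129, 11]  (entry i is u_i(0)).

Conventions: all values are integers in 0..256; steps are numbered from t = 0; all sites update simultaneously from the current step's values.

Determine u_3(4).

Simulating step by step:
t=0: [208, 247, 139, 222, 140, 53, 250, 240, 145, 194, 148, 166, 88, 210, 194, 4, 129, 11]
t=1: [30, 81, 116, 142, 134, 156, 68, 62, 131, 109, 175, 113, 71, 91, 96, 110, 108, 145]
t=2: [109, 125, 188, 199, 180, 195, 99, 144, 178, 186, 181, 175, 133, 138, 182, 183, 177, 191]
t=3: [192, 179, 141, 116, 116, 127, 191, 184, 138, 121, 131, 121, 193, 184, 148, 128, 126, 131]
t=4: [119, 141, 184, 202, 209, 208, 114, 138, 185, 210, 210, 215, 115, 136, 184, 209, 218, 214]

Answer: u_3(4) = 202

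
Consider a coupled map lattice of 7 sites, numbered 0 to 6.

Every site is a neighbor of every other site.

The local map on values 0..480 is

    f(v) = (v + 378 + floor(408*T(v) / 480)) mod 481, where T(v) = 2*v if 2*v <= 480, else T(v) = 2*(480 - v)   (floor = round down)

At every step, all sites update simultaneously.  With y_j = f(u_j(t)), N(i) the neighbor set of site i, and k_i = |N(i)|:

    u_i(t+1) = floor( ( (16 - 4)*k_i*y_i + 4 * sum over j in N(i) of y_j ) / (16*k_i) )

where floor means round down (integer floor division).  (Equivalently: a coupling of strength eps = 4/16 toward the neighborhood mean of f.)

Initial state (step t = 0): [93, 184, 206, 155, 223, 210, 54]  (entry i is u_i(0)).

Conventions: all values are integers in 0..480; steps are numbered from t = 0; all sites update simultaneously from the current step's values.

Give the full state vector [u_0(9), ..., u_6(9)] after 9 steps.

Simulating step by step:
t=0: [93, 184, 206, 155, 223, 210, 54]
t=1: [181, 354, 397, 299, 89, 405, 106]
t=2: [358, 415, 393, 101, 182, 389, 215]
t=3: [443, 415, 426, 236, 391, 428, 454]
t=4: [390, 404, 399, 143, 416, 398, 385]
t=5: [431, 424, 426, 320, 418, 427, 433]
t=6: [394, 398, 397, 109, 401, 397, 393]
t=7: [426, 424, 424, 252, 422, 424, 426]
t=8: [399, 400, 400, 145, 401, 400, 399]
t=9: [426, 426, 426, 324, 426, 426, 426]

Answer: [426, 426, 426, 324, 426, 426, 426]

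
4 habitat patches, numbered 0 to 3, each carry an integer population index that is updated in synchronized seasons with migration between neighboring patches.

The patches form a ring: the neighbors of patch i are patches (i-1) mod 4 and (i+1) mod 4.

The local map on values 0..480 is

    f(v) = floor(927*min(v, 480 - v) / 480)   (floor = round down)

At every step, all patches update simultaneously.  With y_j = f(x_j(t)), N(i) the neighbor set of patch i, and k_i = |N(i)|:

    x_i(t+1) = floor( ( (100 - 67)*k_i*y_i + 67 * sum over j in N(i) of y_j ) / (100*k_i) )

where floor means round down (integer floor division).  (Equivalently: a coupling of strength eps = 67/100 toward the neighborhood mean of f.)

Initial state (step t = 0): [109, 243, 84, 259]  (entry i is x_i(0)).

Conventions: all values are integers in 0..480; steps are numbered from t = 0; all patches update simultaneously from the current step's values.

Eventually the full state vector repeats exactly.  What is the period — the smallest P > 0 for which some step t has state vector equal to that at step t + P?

Simulating step by step:
t=0: [109, 243, 84, 259]
t=1: [365, 275, 349, 265]
t=2: [344, 289, 354, 295]
t=3: [329, 290, 323, 286]
t=4: [343, 319, 347, 322]
t=5: [293, 276, 290, 274]
t=6: [383, 373, 385, 374]
t=7: [199, 191, 197, 191]
t=8: [373, 377, 371, 377]
t=9: [200, 204, 201, 204]
t=10: [390, 388, 391, 388]
t=11: [175, 173, 175, 173]
t=12: [334, 336, 334, 336]
t=13: [278, 280, 278, 280]
t=14: [387, 388, 387, 388]
t=15: [177, 178, 177, 178]
t=16: [342, 341, 342, 341]
t=17: [267, 266, 267, 266]
t=18: [412, 411, 412, 411]
t=19: [132, 131, 132, 131]
t=20: [252, 253, 252, 253]
t=21: [438, 439, 438, 439]
t=22: [79, 80, 79, 80]
t=23: [153, 152, 153, 152]
t=24: [293, 294, 293, 294]
t=25: [359, 360, 359, 360]
t=26: [231, 232, 231, 232]
t=27: [447, 446, 447, 446]
t=28: [64, 63, 64, 63]
t=29: [121, 122, 121, 122]
t=30: [234, 233, 234, 233]
t=31: [449, 450, 449, 450]
t=32: [57, 58, 57, 58]
t=33: [111, 110, 111, 110]
t=34: [212, 213, 212, 213]
t=35: [410, 409, 410, 409]
t=36: [136, 135, 136, 135]
t=37: [260, 261, 260, 261]
t=38: [422, 423, 422, 423]
t=39: [110, 111, 110, 111]
t=40: [213, 212, 213, 212]
t=41: [409, 410, 409, 410]
t=42: [135, 136, 135, 136]
t=43: [261, 260, 261, 260]
t=44: [423, 422, 423, 422]
t=45: [111, 110, 111, 110]

Answer: 12
Key observation: The state at step 33, [111, 110, 111, 110], reappears at step 45 — and no state repeats earlier — so the cycle the system enters has period 12.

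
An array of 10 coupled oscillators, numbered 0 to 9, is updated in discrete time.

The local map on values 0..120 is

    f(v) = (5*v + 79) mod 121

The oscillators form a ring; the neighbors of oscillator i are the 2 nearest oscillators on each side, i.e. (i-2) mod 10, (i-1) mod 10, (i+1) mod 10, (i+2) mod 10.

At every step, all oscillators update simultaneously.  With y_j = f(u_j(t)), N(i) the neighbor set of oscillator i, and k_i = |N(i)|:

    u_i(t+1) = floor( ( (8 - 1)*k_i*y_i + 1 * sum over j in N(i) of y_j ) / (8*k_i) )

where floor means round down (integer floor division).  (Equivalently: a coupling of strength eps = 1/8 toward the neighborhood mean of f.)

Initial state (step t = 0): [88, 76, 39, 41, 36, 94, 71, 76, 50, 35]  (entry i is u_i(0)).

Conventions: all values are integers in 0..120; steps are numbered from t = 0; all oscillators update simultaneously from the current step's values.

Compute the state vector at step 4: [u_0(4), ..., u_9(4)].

Answer: [64, 116, 106, 106, 43, 25, 77, 73, 38, 96]

Derivation:
t=0: [88, 76, 39, 41, 36, 94, 71, 76, 50, 35]
t=1: [37, 87, 33, 43, 21, 63, 70, 91, 82, 20]
t=2: [22, 30, 6, 49, 59, 34, 62, 48, 10, 54]
t=3: [69, 105, 103, 79, 16, 12, 25, 72, 15, 101]
t=4: [64, 116, 106, 106, 43, 25, 77, 73, 38, 96]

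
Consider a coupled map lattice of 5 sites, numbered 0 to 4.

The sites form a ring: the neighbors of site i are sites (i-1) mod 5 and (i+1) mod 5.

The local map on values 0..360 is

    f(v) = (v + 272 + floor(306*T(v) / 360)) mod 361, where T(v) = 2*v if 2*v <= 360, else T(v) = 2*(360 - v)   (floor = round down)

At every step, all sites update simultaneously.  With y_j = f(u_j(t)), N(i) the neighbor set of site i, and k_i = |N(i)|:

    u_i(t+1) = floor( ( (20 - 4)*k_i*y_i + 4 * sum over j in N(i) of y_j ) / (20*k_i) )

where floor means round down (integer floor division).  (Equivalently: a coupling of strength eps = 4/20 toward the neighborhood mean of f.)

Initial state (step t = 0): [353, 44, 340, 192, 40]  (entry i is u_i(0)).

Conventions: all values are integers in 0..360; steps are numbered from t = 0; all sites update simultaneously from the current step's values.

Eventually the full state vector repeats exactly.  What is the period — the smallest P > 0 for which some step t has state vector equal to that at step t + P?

Simulating step by step:
t=0: [353, 44, 340, 192, 40]
t=1: [224, 79, 233, 52, 45]
t=2: [19, 135, 304, 79, 31]
t=3: [321, 283, 287, 165, 328]
t=4: [300, 321, 325, 346, 299]
t=5: [311, 299, 293, 284, 309]
t=6: [305, 312, 317, 321, 307]
t=7: [308, 304, 301, 299, 307]
t=8: [307, 309, 311, 312, 308]
t=9: [307, 306, 305, 304, 306]
t=10: [308, 308, 309, 309, 308]
t=11: [307, 306, 306, 306, 306]
t=12: [308, 308, 308, 308, 308]
t=13: [307, 307, 307, 307, 307]
t=14: [308, 308, 308, 308, 308]

Answer: 2
Key observation: The state at step 12, [308, 308, 308, 308, 308], reappears at step 14 — and no state repeats earlier — so the cycle the system enters has period 2.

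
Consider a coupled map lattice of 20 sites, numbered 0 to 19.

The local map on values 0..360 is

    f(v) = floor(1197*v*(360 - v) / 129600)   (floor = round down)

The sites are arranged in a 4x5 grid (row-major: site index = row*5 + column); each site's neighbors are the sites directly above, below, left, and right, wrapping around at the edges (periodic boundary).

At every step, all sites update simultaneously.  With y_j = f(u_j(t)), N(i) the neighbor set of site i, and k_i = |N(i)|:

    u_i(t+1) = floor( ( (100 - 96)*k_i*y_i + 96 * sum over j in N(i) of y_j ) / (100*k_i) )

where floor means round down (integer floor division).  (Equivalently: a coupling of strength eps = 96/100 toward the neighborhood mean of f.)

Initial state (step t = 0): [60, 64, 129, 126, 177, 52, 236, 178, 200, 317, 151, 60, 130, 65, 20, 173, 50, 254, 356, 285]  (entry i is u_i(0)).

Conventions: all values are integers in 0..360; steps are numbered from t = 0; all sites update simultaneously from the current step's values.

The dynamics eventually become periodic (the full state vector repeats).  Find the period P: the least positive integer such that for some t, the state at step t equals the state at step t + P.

Simulating step by step:
t=0: [60, 64, 129, 126, 177, 52, 236, 178, 200, 317, 151, 60, 130, 65, 20, 173, 50, 254, 356, 285]
t=1: [226, 211, 249, 222, 194, 210, 199, 279, 221, 197, 173, 241, 224, 162, 192, 203, 218, 179, 215, 169]
t=2: [292, 278, 269, 280, 289, 291, 264, 275, 271, 291, 286, 288, 267, 287, 297, 290, 286, 277, 293, 293]
t=3: [192, 209, 211, 204, 188, 198, 201, 227, 200, 191, 184, 212, 203, 200, 187, 188, 199, 207, 197, 182]
t=4: [295, 294, 288, 294, 296, 297, 288, 292, 291, 296, 295, 295, 288, 295, 297, 297, 292, 293, 294, 297]
t=5: [174, 185, 180, 182, 175, 179, 178, 189, 178, 175, 173, 185, 179, 181, 174, 177, 177, 185, 177, 174]
t=6: [298, 298, 298, 299, 298, 298, 298, 298, 298, 298, 298, 298, 298, 298, 298, 298, 299, 299, 298, 298]
t=7: [170, 169, 169, 169, 169, 170, 170, 170, 169, 170, 170, 169, 169, 170, 170, 169, 169, 169, 169, 170]
t=8: [298, 298, 298, 298, 298, 298, 298, 298, 298, 298, 298, 298, 298, 298, 298, 298, 298, 298, 298, 298]
t=9: [170, 170, 170, 170, 170, 170, 170, 170, 170, 170, 170, 170, 170, 170, 170, 170, 170, 170, 170, 170]
t=10: [298, 298, 298, 298, 298, 298, 298, 298, 298, 298, 298, 298, 298, 298, 298, 298, 298, 298, 298, 298]

Answer: 2
Key observation: The state at step 8, [298, 298, 298, 298, 298, 298, 298, 298, 298, 298, 298, 298, 298, 298, 298, 298, 298, 298, 298, 298], reappears at step 10 — and no state repeats earlier — so the cycle the system enters has period 2.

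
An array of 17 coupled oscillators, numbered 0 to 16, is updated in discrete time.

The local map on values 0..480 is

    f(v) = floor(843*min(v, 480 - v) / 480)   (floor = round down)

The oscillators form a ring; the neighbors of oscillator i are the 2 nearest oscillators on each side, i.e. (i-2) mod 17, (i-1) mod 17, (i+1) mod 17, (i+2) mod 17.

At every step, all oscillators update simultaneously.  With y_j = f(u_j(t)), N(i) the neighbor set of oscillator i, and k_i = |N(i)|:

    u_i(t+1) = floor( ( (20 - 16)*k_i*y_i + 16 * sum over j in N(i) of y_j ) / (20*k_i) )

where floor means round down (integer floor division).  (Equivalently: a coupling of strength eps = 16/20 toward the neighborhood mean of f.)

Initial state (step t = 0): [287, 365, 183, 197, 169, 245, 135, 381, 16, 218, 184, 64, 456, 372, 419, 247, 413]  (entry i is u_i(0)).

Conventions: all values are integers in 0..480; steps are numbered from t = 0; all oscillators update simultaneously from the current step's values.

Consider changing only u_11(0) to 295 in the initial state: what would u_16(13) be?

Answer: u_16(13) = 168
Key observation: This trace re-runs the system from the modified initial state.

Derivation:
t=0: [287, 365, 183, 197, 169, 245, 135, 381, 16, 218, 184, 295, 456, 372, 419, 247, 413]
t=1: [277, 264, 300, 315, 322, 292, 229, 246, 228, 246, 219, 252, 197, 214, 172, 232, 234]
t=2: [373, 350, 323, 318, 322, 341, 363, 390, 401, 400, 387, 382, 361, 365, 367, 370, 370]
t=3: [215, 233, 250, 261, 257, 233, 204, 177, 160, 154, 164, 176, 188, 194, 198, 194, 199]
t=4: [375, 384, 392, 399, 389, 370, 349, 325, 301, 291, 295, 307, 322, 333, 341, 350, 364]
t=5: [187, 170, 161, 163, 175, 199, 233, 268, 294, 308, 309, 298, 281, 262, 242, 223, 205]
t=6: [331, 310, 300, 304, 326, 344, 352, 351, 341, 323, 319, 330, 353, 371, 379, 375, 358]
t=7: [254, 279, 290, 286, 271, 253, 240, 241, 250, 258, 257, 246, 227, 207, 197, 205, 226]
t=8: [367, 363, 357, 358, 371, 389, 401, 406, 404, 402, 398, 390, 381, 375, 372, 372, 370]
t=9: [200, 205, 204, 197, 183, 166, 150, 139, 136, 140, 148, 159, 169, 178, 185, 190, 194]
t=10: [348, 350, 347, 335, 315, 292, 271, 256, 249, 253, 263, 278, 294, 308, 321, 332, 341]
t=11: [239, 238, 247, 266, 294, 326, 356, 378, 388, 386, 372, 352, 328, 304, 282, 263, 248]
t=12: [406, 405, 389, 359, 319, 273, 230, 198, 182, 183, 201, 230, 267, 305, 342, 372, 394]
t=13: [151, 156, 182, 229, 283, 321, 342, 350, 348, 348, 354, 351, 335, 303, 252, 203, 168]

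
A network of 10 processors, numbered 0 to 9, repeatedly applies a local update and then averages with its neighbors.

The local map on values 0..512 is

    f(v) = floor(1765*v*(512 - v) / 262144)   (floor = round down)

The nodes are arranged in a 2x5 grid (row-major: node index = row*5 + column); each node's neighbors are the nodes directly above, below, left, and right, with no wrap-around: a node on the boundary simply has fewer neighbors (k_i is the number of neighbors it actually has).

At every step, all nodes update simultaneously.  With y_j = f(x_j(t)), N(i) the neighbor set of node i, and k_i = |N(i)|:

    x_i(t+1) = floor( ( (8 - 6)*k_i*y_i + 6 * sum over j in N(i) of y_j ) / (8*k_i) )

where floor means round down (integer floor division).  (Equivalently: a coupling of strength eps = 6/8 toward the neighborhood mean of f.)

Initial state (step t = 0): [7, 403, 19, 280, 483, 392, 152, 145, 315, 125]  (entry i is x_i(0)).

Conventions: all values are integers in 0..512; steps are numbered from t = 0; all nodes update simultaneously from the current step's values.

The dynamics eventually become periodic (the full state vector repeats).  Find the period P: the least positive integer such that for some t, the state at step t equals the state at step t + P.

Answer: 4
Key observation: The state at step 12, [437, 437, 437, 436, 436, 437, 437, 437, 436, 436], reappears at step 16 — and no state repeats earlier — so the cycle the system enters has period 4.

Derivation:
t=0: [7, 403, 19, 280, 483, 392, 152, 145, 315, 125]
t=1: [234, 187, 288, 252, 309, 225, 334, 301, 384, 272]
t=2: [425, 420, 427, 406, 435, 422, 417, 397, 409, 391]
t=3: [255, 254, 275, 260, 283, 256, 272, 275, 299, 270]
t=4: [441, 439, 439, 435, 439, 440, 439, 435, 436, 433]
t=5: [213, 213, 220, 219, 224, 212, 217, 219, 225, 221]
t=6: [428, 429, 431, 433, 432, 429, 429, 432, 432, 433]
t=7: [239, 238, 234, 232, 230, 240, 237, 234, 231, 231]
t=8: [439, 438, 437, 436, 436, 438, 438, 437, 437, 436]
t=9: [217, 217, 220, 221, 223, 216, 218, 219, 221, 221]
t=10: [430, 431, 432, 432, 433, 430, 431, 432, 432, 433]
t=11: [236, 234, 232, 231, 230, 236, 234, 232, 231, 230]
t=12: [437, 437, 437, 436, 436, 437, 437, 437, 436, 436]
t=13: [220, 220, 220, 222, 223, 220, 220, 220, 222, 223]
t=14: [432, 432, 432, 432, 433, 432, 432, 432, 432, 433]
t=15: [232, 232, 232, 231, 230, 232, 232, 232, 231, 230]
t=16: [437, 437, 437, 436, 436, 437, 437, 437, 436, 436]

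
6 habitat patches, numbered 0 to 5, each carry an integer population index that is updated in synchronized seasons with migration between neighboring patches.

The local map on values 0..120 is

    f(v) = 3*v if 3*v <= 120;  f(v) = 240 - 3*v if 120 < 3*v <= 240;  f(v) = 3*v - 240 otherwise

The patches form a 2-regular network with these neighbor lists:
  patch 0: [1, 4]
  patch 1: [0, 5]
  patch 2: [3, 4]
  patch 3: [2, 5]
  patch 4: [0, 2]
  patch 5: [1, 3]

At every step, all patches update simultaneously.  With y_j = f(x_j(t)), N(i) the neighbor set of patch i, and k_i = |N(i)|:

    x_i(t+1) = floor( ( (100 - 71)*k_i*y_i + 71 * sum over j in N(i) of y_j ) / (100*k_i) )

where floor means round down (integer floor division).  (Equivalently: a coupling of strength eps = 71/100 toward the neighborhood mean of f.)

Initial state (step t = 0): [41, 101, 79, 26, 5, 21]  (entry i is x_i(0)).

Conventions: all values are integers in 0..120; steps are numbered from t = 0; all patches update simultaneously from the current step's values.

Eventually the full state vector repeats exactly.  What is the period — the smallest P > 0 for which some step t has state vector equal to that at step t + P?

Simulating step by step:
t=0: [41, 101, 79, 26, 5, 21]
t=1: [61, 82, 33, 46, 46, 68]
t=2: [54, 34, 101, 77, 84, 48]
t=3: [63, 91, 25, 59, 53, 67]
t=4: [55, 41, 72, 58, 68, 45]
t=5: [76, 97, 43, 64, 45, 95]
t=6: [58, 35, 86, 69, 74, 48]
t=7: [62, 87, 23, 50, 35, 76]
t=8: [60, 29, 89, 54, 74, 42]
t=9: [54, 87, 41, 72, 36, 91]
t=10: [68, 45, 80, 60, 100, 25]
t=11: [69, 69, 42, 44, 30, 80]
t=12: [53, 21, 103, 71, 78, 50]
t=13: [47, 78, 31, 64, 54, 58]
t=14: [58, 60, 71, 70, 90, 38]
t=15: [51, 81, 29, 58, 41, 65]
t=16: [67, 47, 90, 66, 95, 37]
t=17: [62, 81, 39, 62, 37, 82]
t=18: [56, 22, 92, 59, 92, 21]
t=19: [57, 67, 45, 53, 48, 64]
t=20: [67, 52, 93, 77, 89, 56]
t=21: [50, 63, 24, 42, 35, 53]
t=22: [81, 75, 98, 87, 87, 82]
t=23: [13, 7, 30, 27, 26, 14]
t=24: [46, 34, 82, 70, 68, 48]
t=25: [78, 99, 25, 44, 48, 74]
t=26: [56, 25, 94, 64, 56, 63]
t=27: [73, 65, 54, 46, 61, 58]
t=28: [42, 43, 79, 80, 51, 71]
t=29: [103, 82, 31, 10, 66, 47]
t=30: [37, 61, 52, 76, 69, 41]
t=31: [64, 97, 40, 74, 78, 58]
t=32: [34, 55, 43, 71, 61, 43]
t=33: [76, 97, 62, 86, 92, 68]
t=34: [34, 31, 34, 37, 33, 34]
t=35: [97, 99, 104, 104, 101, 102]
t=36: [57, 58, 68, 69, 61, 64]
t=37: [63, 60, 42, 39, 53, 49]
t=38: [64, 68, 103, 107, 82, 89]
t=39: [28, 37, 50, 57, 43, 49]
t=40: [103, 95, 90, 84, 93, 90]
t=41: [49, 48, 26, 24, 46, 28]
t=42: [97, 90, 84, 78, 90, 84]
t=43: [36, 31, 16, 10, 31, 16]
t=44: [97, 82, 57, 42, 82, 57]
t=45: [19, 44, 62, 82, 44, 62]
t=46: [93, 70, 56, 40, 70, 56]
t=47: [32, 48, 74, 85, 48, 74]
t=48: [96, 68, 44, 17, 68, 44]
t=49: [39, 65, 62, 91, 65, 62]
t=50: [65, 73, 43, 47, 73, 43]
t=51: [27, 61, 74, 107, 61, 74]
t=52: [63, 51, 54, 36, 51, 54]
t=53: [76, 71, 91, 86, 71, 91]
t=54: [22, 23, 25, 28, 23, 25]
t=55: [68, 70, 76, 77, 70, 76]
t=56: [31, 25, 17, 11, 25, 17]
t=57: [80, 72, 53, 45, 72, 53]
t=58: [17, 35, 69, 87, 35, 69]
t=59: [89, 60, 54, 29, 60, 54]
t=60: [50, 54, 74, 80, 54, 74]
t=61: [81, 60, 32, 12, 60, 32]
t=62: [43, 52, 61, 78, 52, 61]
t=63: [91, 84, 48, 42, 84, 48]
t=64: [18, 49, 72, 101, 49, 72]
t=65: [81, 54, 62, 35, 54, 62]
t=66: [56, 42, 80, 68, 42, 80]
t=67: [101, 58, 53, 10, 58, 53]
t=68: [65, 70, 57, 66, 70, 57]
t=69: [34, 49, 45, 61, 49, 45]
t=70: [95, 100, 83, 91, 100, 83]
t=71: [55, 36, 35, 15, 36, 35]
t=72: [98, 95, 84, 87, 95, 84]
t=73: [47, 36, 26, 14, 36, 26]
t=74: [105, 94, 75, 67, 94, 75]
t=75: [51, 44, 33, 21, 44, 33]
t=76: [101, 97, 89, 88, 97, 89]
t=77: [54, 46, 34, 26, 46, 34]
t=78: [95, 93, 93, 95, 93, 93]
t=79: [40, 41, 41, 40, 41, 41]
t=80: [117, 118, 118, 117, 118, 118]
t=81: [113, 112, 112, 113, 112, 112]
t=82: [96, 97, 97, 96, 97, 97]
t=83: [50, 49, 49, 50, 49, 49]
t=84: [92, 91, 91, 92, 91, 91]
t=85: [33, 34, 34, 33, 34, 34]
t=86: [101, 100, 100, 101, 100, 100]
t=87: [60, 61, 61, 60, 61, 61]
t=88: [57, 58, 58, 57, 58, 58]
t=89: [66, 67, 67, 66, 67, 67]
t=90: [39, 40, 40, 39, 40, 40]
t=91: [119, 118, 118, 119, 118, 118]
t=92: [114, 115, 115, 114, 115, 115]
t=93: [104, 103, 103, 104, 103, 103]
t=94: [69, 70, 70, 69, 70, 70]
t=95: [30, 31, 31, 30, 31, 31]
t=96: [92, 91, 91, 92, 91, 91]

Answer: 12
Key observation: The state at step 84, [92, 91, 91, 92, 91, 91], reappears at step 96 — and no state repeats earlier — so the cycle the system enters has period 12.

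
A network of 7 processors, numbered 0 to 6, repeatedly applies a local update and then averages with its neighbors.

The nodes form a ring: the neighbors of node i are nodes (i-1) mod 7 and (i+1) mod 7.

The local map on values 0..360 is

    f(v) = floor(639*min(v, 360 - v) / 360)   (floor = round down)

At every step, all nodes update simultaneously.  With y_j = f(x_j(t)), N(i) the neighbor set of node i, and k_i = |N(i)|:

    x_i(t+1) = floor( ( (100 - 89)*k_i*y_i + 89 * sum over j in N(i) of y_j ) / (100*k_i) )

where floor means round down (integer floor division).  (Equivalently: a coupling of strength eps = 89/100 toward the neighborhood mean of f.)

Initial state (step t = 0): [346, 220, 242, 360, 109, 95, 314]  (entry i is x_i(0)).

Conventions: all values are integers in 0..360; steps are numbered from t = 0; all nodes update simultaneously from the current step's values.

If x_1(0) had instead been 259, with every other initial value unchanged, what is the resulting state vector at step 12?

Simulating step by step:
t=0: [346, 259, 242, 360, 109, 95, 314]
t=1: [118, 123, 102, 178, 95, 140, 94]
t=2: [193, 197, 257, 189, 269, 175, 221]
t=3: [270, 244, 283, 185, 290, 215, 296]
t=4: [159, 153, 244, 149, 265, 133, 197]
t=5: [280, 246, 260, 195, 240, 229, 262]
t=6: [182, 164, 239, 205, 256, 197, 185]
t=7: [302, 267, 275, 207, 271, 251, 302]
t=8: [130, 130, 210, 166, 223, 136, 142]
t=9: [239, 246, 262, 258, 264, 246, 237]
t=10: [210, 194, 189, 172, 189, 194, 209]
t=11: [279, 285, 299, 303, 299, 286, 278]
t=12: [139, 126, 116, 107, 115, 126, 137]

Answer: [139, 126, 116, 107, 115, 126, 137]
Key observation: This trace re-runs the system from the modified initial state.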